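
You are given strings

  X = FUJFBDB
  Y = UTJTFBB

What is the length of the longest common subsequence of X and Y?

Let dp[i][j] be the LCS length of the first i characters of X and the first j characters of Y. dp[i][j] = dp[i-1][j-1]+1 when the i-th and j-th characters match, else max(dp[i-1][j], dp[i][j-1]).
    ·  U  T  J  T  F  B  B
 ·  0  0  0  0  0  0  0  0
 F  0  0  0  0  0  1  1  1
 U  0  1  1  1  1  1  1  1
 J  0  1  1  2  2  2  2  2
 F  0  1  1  2  2  3  3  3
 B  0  1  1  2  2  3  4  4
 D  0  1  1  2  2  3  4  4
 B  0  1  1  2  2  3  4  5
dp[7][7] = 5. One LCS (by backtracking along matches): UJFBB.

5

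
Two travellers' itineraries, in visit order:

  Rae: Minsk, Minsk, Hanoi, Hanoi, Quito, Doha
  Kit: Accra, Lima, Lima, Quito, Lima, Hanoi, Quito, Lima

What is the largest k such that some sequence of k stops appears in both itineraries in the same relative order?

2

Match Hanoi (Rae #4, Kit #6), Quito (Rae #5, Kit #7) — 2 stops in the same relative order in both. The LCS DP gives dp[6][8] = 2, so this is optimal.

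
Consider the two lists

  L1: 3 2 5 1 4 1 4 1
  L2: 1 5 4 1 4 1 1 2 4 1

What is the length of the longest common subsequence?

Pick 5 (L1 #3, L2 #2), then 1 (L1 #4, L2 #4), then 4 (L1 #5, L2 #5), then 1 (L1 #6, L2 #7), then 4 (L1 #7, L2 #9), then 1 (L1 #8, L2 #10); all 6 values appear in both, in order, and the DP table's final entry dp[8][10] is also 6, so no common subsequence is longer.

6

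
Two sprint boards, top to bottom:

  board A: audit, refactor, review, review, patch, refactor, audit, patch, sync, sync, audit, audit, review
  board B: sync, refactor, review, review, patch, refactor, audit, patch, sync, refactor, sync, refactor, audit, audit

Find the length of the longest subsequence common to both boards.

One common subsequence of length 11: refactor [2,2]; then review [3,3]; then review [4,4]; then patch [5,5]; then refactor [6,6]; then audit [7,7]; then patch [8,8]; then sync [9,9]; then sync [10,11]; then audit [11,13]; then audit [12,14]. The LCS DP gives dp[13][14] = 11, so this is optimal.

11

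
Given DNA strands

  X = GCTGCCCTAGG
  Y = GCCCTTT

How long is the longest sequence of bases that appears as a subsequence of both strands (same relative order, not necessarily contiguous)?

5

Let dp[i][j] be the LCS length of the first i bases of X and the first j bases of Y. dp[i][j] = dp[i-1][j-1]+1 when the i-th and j-th bases match, else max(dp[i-1][j], dp[i][j-1]).
    ·  G  C  C  C  T  T  T
 ·  0  0  0  0  0  0  0  0
 G  0  1  1  1  1  1  1  1
 C  0  1  2  2  2  2  2  2
 T  0  1  2  2  2  3  3  3
 G  0  1  2  2  2  3  3  3
 C  0  1  2  3  3  3  3  3
 C  0  1  2  3  4  4  4  4
 C  0  1  2  3  4  4  4  4
 T  0  1  2  3  4  5  5  5
 A  0  1  2  3  4  5  5  5
 G  0  1  2  3  4  5  5  5
 G  0  1  2  3  4  5  5  5
dp[11][7] = 5. One LCS (by backtracking along matches): GCCCT.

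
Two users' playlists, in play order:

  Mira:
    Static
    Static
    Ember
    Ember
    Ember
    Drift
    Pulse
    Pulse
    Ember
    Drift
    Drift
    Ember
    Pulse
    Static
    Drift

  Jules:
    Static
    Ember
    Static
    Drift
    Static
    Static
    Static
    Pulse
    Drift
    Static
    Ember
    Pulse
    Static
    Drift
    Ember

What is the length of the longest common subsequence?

9

Taking Static [1,1], Static [2,3], Drift [6,4], Pulse [8,8], Drift [10,9], Ember [12,11], Pulse [13,12], Static [14,13], Drift [15,14] gives a common subsequence of length 9. Since dp[15][15] = 9, nothing longer is possible.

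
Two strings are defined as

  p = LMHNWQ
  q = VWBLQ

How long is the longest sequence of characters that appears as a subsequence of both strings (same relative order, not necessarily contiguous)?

2

Let dp[i][j] be the LCS length of the first i characters of p and the first j characters of q. dp[i][j] = dp[i-1][j-1]+1 when the i-th and j-th characters match, else max(dp[i-1][j], dp[i][j-1]).
    ·  V  W  B  L  Q
 ·  0  0  0  0  0  0
 L  0  0  0  0  1  1
 M  0  0  0  0  1  1
 H  0  0  0  0  1  1
 N  0  0  0  0  1  1
 W  0  0  1  1  1  1
 Q  0  0  1  1  1  2
dp[6][5] = 2. One LCS (by backtracking along matches): LQ.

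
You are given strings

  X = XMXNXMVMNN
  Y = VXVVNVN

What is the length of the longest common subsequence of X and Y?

4

One common subsequence of length 4: X (X #1, Y #2); then N (X #4, Y #5); then V (X #7, Y #6); then N (X #10, Y #7). dp[10][7] = 4 confirms this is the maximum.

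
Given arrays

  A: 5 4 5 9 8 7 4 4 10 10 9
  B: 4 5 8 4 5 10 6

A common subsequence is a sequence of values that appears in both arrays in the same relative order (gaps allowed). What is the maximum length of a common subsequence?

5

Let dp[i][j] be the LCS length of the first i values of A and the first j values of B. dp[i][j] = dp[i-1][j-1]+1 when the i-th and j-th values match, else max(dp[i-1][j], dp[i][j-1]).
    ·  4  5  8  4  5 10  6
 ·  0  0  0  0  0  0  0  0
 5  0  0  1  1  1  1  1  1
 4  0  1  1  1  2  2  2  2
 5  0  1  2  2  2  3  3  3
 9  0  1  2  2  2  3  3  3
 8  0  1  2  3  3  3  3  3
 7  0  1  2  3  3  3  3  3
 4  0  1  2  3  4  4  4  4
 4  0  1  2  3  4  4  4  4
10  0  1  2  3  4  4  5  5
10  0  1  2  3  4  4  5  5
 9  0  1  2  3  4  4  5  5
dp[11][7] = 5. One LCS (by backtracking along matches): 4, 5, 8, 4, 10.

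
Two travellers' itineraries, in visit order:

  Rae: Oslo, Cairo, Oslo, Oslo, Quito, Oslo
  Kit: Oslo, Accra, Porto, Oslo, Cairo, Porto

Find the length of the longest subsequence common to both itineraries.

2

Pick Oslo (Rae #1, Kit #4) → Cairo (Rae #2, Kit #5); all 2 stops appear in both, in order. Since dp[6][6] = 2, nothing longer is possible.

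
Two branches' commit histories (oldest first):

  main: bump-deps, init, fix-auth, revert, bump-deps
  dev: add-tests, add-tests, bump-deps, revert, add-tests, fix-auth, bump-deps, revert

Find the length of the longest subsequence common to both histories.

Pick bump-deps [1,3]; then fix-auth [3,6]; then revert [4,8]; all 3 commits appear in both, in order. dp[5][8] = 3 confirms this is the maximum.

3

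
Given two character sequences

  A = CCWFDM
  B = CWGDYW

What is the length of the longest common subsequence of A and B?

Match C [2,1]; then W [3,2]; then D [5,4] — 3 characters in the same relative order in both, and the DP table's final entry dp[6][6] is also 3, so no common subsequence is longer.

3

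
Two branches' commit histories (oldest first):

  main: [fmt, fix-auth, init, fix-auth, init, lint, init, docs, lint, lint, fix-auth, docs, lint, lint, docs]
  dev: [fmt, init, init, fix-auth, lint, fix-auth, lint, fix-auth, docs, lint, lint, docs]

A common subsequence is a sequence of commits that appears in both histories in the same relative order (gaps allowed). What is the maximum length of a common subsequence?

Pick fmt at main[1]=dev[1]; then init at main[3]=dev[3]; then fix-auth at main[4]=dev[4]; then lint at main[6]=dev[5]; then lint at main[10]=dev[7]; then fix-auth at main[11]=dev[8]; then docs at main[12]=dev[9]; then lint at main[13]=dev[10]; then lint at main[14]=dev[11]; then docs at main[15]=dev[12]; all 10 commits appear in both, in order, and the DP table's final entry dp[15][12] is also 10, so no common subsequence is longer.

10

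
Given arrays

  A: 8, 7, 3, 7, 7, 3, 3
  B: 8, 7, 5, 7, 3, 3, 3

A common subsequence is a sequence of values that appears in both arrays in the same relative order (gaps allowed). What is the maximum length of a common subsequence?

Let dp[i][j] be the LCS length of the first i values of A and the first j values of B. dp[i][j] = dp[i-1][j-1]+1 when the i-th and j-th values match, else max(dp[i-1][j], dp[i][j-1]).
    ·  8  7  5  7  3  3  3
 ·  0  0  0  0  0  0  0  0
 8  0  1  1  1  1  1  1  1
 7  0  1  2  2  2  2  2  2
 3  0  1  2  2  2  3  3  3
 7  0  1  2  2  3  3  3  3
 7  0  1  2  2  3  3  3  3
 3  0  1  2  2  3  4  4  4
 3  0  1  2  2  3  4  5  5
dp[7][7] = 5. One LCS (by backtracking along matches): 8, 7, 3, 3, 3.

5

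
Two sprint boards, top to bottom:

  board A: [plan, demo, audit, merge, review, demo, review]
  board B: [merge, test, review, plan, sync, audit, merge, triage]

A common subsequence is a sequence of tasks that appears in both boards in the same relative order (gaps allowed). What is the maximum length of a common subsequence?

3

Taking plan at board A[1]=board B[4], audit at board A[3]=board B[6], merge at board A[4]=board B[7] gives a common subsequence of length 3. Since dp[7][8] = 3, nothing longer is possible.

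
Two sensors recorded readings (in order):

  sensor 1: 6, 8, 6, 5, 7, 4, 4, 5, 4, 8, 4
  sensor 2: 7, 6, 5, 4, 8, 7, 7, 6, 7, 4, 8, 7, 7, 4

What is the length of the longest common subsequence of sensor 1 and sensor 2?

7

One common subsequence of length 7: 6 (sensor 1 #1, sensor 2 #2); then 8 (sensor 1 #2, sensor 2 #5); then 6 (sensor 1 #3, sensor 2 #8); then 7 (sensor 1 #5, sensor 2 #9); then 4 (sensor 1 #9, sensor 2 #10); then 8 (sensor 1 #10, sensor 2 #11); then 4 (sensor 1 #11, sensor 2 #14), and the DP table's final entry dp[11][14] is also 7, so no common subsequence is longer.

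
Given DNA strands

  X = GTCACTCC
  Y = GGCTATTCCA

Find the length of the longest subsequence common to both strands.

Match G [1,2], T [2,4], A [4,5], T [6,7], C [7,8], C [8,9] — 6 bases in the same relative order in both. Since dp[8][10] = 6, nothing longer is possible.

6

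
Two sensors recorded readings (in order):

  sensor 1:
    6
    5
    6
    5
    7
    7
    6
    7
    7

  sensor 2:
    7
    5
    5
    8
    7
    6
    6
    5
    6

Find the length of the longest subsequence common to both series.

4

One common subsequence of length 4: 6 at sensor 1[1]=sensor 2[6]; then 6 at sensor 1[3]=sensor 2[7]; then 5 at sensor 1[4]=sensor 2[8]; then 6 at sensor 1[7]=sensor 2[9]. Since dp[9][9] = 4, nothing longer is possible.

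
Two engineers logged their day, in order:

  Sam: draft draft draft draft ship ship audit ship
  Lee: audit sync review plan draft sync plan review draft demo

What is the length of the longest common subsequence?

2

One common subsequence of length 2: draft (Sam #1, Lee #5) → draft (Sam #2, Lee #9). The LCS DP gives dp[8][10] = 2, so this is optimal.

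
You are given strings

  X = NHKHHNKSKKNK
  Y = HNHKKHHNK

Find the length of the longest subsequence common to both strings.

7

Let dp[i][j] be the LCS length of the first i characters of X and the first j characters of Y. dp[i][j] = dp[i-1][j-1]+1 when the i-th and j-th characters match, else max(dp[i-1][j], dp[i][j-1]).
    ·  H  N  H  K  K  H  H  N  K
 ·  0  0  0  0  0  0  0  0  0  0
 N  0  0  1  1  1  1  1  1  1  1
 H  0  1  1  2  2  2  2  2  2  2
 K  0  1  1  2  3  3  3  3  3  3
 H  0  1  1  2  3  3  4  4  4  4
 H  0  1  1  2  3  3  4  5  5  5
 N  0  1  2  2  3  3  4  5  6  6
 K  0  1  2  2  3  4  4  5  6  7
 S  0  1  2  2  3  4  4  5  6  7
 K  0  1  2  2  3  4  4  5  6  7
 K  0  1  2  2  3  4  4  5  6  7
 N  0  1  2  2  3  4  4  5  6  7
 K  0  1  2  2  3  4  4  5  6  7
dp[12][9] = 7. One LCS (by backtracking along matches): NHKHHNK.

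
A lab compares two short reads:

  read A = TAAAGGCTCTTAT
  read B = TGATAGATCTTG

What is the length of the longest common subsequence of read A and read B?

8

Pick T (read A #1, read B #1) → A (read A #2, read B #3) → A (read A #3, read B #5) → A (read A #4, read B #7) → T (read A #8, read B #8) → C (read A #9, read B #9) → T (read A #10, read B #10) → T (read A #11, read B #11); all 8 bases appear in both, in order. The LCS DP gives dp[13][12] = 8, so this is optimal.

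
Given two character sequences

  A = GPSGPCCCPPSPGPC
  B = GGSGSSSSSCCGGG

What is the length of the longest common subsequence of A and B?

Taking G at A[1]=B[2], S at A[3]=B[3], G at A[4]=B[4], C at A[6]=B[10], C at A[7]=B[11], G at A[13]=B[14] gives a common subsequence of length 6. The LCS DP gives dp[15][14] = 6, so this is optimal.

6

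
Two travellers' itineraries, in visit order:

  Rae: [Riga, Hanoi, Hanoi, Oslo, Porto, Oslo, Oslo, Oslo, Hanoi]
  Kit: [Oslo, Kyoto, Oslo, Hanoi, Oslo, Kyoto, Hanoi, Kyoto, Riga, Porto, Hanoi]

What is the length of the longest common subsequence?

Taking Hanoi [2,4], Hanoi [3,7], Porto [5,10], Hanoi [9,11] gives a common subsequence of length 4. The LCS DP gives dp[9][11] = 4, so this is optimal.

4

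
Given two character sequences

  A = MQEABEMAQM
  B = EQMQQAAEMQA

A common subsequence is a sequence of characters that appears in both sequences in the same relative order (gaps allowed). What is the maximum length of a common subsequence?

6

Let dp[i][j] be the LCS length of the first i characters of A and the first j characters of B. dp[i][j] = dp[i-1][j-1]+1 when the i-th and j-th characters match, else max(dp[i-1][j], dp[i][j-1]).
    ·  E  Q  M  Q  Q  A  A  E  M  Q  A
 ·  0  0  0  0  0  0  0  0  0  0  0  0
 M  0  0  0  1  1  1  1  1  1  1  1  1
 Q  0  0  1  1  2  2  2  2  2  2  2  2
 E  0  1  1  1  2  2  2  2  3  3  3  3
 A  0  1  1  1  2  2  3  3  3  3  3  4
 B  0  1  1  1  2  2  3  3  3  3  3  4
 E  0  1  1  1  2  2  3  3  4  4  4  4
 M  0  1  1  2  2  2  3  3  4  5  5  5
 A  0  1  1  2  2  2  3  4  4  5  5  6
 Q  0  1  2  2  3  3  3  4  4  5  6  6
 M  0  1  2  3  3  3  3  4  4  5  6  6
dp[10][11] = 6. One LCS (by backtracking along matches): MQAEMA.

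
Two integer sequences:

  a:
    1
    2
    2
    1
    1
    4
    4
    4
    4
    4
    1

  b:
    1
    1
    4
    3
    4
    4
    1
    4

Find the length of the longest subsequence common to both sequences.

Let dp[i][j] be the LCS length of the first i values of a and the first j values of b. dp[i][j] = dp[i-1][j-1]+1 when the i-th and j-th values match, else max(dp[i-1][j], dp[i][j-1]).
    ·  1  1  4  3  4  4  1  4
 ·  0  0  0  0  0  0  0  0  0
 1  0  1  1  1  1  1  1  1  1
 2  0  1  1  1  1  1  1  1  1
 2  0  1  1  1  1  1  1  1  1
 1  0  1  2  2  2  2  2  2  2
 1  0  1  2  2  2  2  2  3  3
 4  0  1  2  3  3  3  3  3  4
 4  0  1  2  3  3  4  4  4  4
 4  0  1  2  3  3  4  5  5  5
 4  0  1  2  3  3  4  5  5  6
 4  0  1  2  3  3  4  5  5  6
 1  0  1  2  3  3  4  5  6  6
dp[11][8] = 6. One LCS (by backtracking along matches): 1, 1, 4, 4, 4, 4.

6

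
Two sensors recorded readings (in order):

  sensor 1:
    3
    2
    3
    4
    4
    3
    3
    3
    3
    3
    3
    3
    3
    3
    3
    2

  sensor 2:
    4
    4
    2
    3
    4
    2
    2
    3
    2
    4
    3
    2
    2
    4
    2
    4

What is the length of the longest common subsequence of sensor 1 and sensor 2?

6

Pick 3 at sensor 1[1]=sensor 2[4], then 2 at sensor 1[2]=sensor 2[7], then 3 at sensor 1[3]=sensor 2[8], then 4 at sensor 1[4]=sensor 2[10], then 4 at sensor 1[5]=sensor 2[14], then 2 at sensor 1[16]=sensor 2[15]; all 6 values appear in both, in order. Since dp[16][16] = 6, nothing longer is possible.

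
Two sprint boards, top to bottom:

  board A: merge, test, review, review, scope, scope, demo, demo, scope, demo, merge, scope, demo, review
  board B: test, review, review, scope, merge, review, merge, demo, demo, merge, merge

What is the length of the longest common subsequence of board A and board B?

7

Match test [2,1]; then review [3,2]; then review [4,3]; then scope [5,4]; then demo [7,8]; then demo [8,9]; then merge [11,11] — 7 tasks in the same relative order in both. dp[14][11] = 7 confirms this is the maximum.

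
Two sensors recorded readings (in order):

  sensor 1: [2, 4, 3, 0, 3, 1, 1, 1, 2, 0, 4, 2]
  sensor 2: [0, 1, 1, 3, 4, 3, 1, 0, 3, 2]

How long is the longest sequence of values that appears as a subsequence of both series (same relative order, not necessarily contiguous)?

6

Let dp[i][j] be the LCS length of the first i values of sensor 1 and the first j values of sensor 2. dp[i][j] = dp[i-1][j-1]+1 when the i-th and j-th values match, else max(dp[i-1][j], dp[i][j-1]).
    ·  0  1  1  3  4  3  1  0  3  2
 ·  0  0  0  0  0  0  0  0  0  0  0
 2  0  0  0  0  0  0  0  0  0  0  1
 4  0  0  0  0  0  1  1  1  1  1  1
 3  0  0  0  0  1  1  2  2  2  2  2
 0  0  1  1  1  1  1  2  2  3  3  3
 3  0  1  1  1  2  2  2  2  3  4  4
 1  0  1  2  2  2  2  2  3  3  4  4
 1  0  1  2  3  3  3  3  3  3  4  4
 1  0  1  2  3  3  3  3  4  4  4  4
 2  0  1  2  3  3  3  3  4  4  4  5
 0  0  1  2  3  3  3  3  4  5  5  5
 4  0  1  2  3  3  4  4  4  5  5  5
 2  0  1  2  3  3  4  4  4  5  5  6
dp[12][10] = 6. One LCS (by backtracking along matches): 0, 1, 1, 1, 0, 2.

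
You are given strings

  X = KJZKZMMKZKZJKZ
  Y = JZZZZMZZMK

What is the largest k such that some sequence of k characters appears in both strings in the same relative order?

Pick J [2,1], Z [3,4], Z [5,5], M [7,6], Z [9,7], Z [11,8], K [13,10]; all 7 characters appear in both, in order. dp[14][10] = 7 confirms this is the maximum.

7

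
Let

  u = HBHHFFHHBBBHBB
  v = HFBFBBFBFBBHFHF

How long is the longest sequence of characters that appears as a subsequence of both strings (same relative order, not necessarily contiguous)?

8

One common subsequence of length 8: H [1,1], then B [2,3], then F [5,4], then F [6,7], then B [9,8], then B [10,10], then B [11,11], then H [12,14]. The LCS DP gives dp[14][15] = 8, so this is optimal.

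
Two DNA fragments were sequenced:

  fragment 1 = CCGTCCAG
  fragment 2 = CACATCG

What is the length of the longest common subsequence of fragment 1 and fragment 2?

5

One common subsequence of length 5: C (fragment 1 #1, fragment 2 #1) → C (fragment 1 #2, fragment 2 #3) → T (fragment 1 #4, fragment 2 #5) → C (fragment 1 #6, fragment 2 #6) → G (fragment 1 #8, fragment 2 #7). The LCS DP gives dp[8][7] = 5, so this is optimal.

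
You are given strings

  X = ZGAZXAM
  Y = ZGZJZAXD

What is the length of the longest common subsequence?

4

Let dp[i][j] be the LCS length of the first i characters of X and the first j characters of Y. dp[i][j] = dp[i-1][j-1]+1 when the i-th and j-th characters match, else max(dp[i-1][j], dp[i][j-1]).
    ·  Z  G  Z  J  Z  A  X  D
 ·  0  0  0  0  0  0  0  0  0
 Z  0  1  1  1  1  1  1  1  1
 G  0  1  2  2  2  2  2  2  2
 A  0  1  2  2  2  2  3  3  3
 Z  0  1  2  3  3  3  3  3  3
 X  0  1  2  3  3  3  3  4  4
 A  0  1  2  3  3  3  4  4  4
 M  0  1  2  3  3  3  4  4  4
dp[7][8] = 4. One LCS (by backtracking along matches): ZGAX.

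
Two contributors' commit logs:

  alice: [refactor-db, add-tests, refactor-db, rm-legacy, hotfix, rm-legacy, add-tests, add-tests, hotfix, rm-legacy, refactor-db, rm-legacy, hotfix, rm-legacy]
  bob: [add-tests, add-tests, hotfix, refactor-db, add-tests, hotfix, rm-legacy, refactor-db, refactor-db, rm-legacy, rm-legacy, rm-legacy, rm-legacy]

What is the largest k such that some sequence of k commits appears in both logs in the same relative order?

Match add-tests (alice #2, bob #2), then refactor-db (alice #3, bob #4), then add-tests (alice #8, bob #5), then hotfix (alice #9, bob #6), then rm-legacy (alice #10, bob #7), then refactor-db (alice #11, bob #9), then rm-legacy (alice #12, bob #12), then rm-legacy (alice #14, bob #13) — 8 commits in the same relative order in both, and the DP table's final entry dp[14][13] is also 8, so no common subsequence is longer.

8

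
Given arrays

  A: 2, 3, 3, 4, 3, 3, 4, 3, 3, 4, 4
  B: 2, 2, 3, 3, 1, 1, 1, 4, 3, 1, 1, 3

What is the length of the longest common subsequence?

6

One common subsequence of length 6: 2 at A[1]=B[2] → 3 at A[2]=B[3] → 3 at A[3]=B[4] → 4 at A[4]=B[8] → 3 at A[5]=B[9] → 3 at A[9]=B[12]. The LCS DP gives dp[11][12] = 6, so this is optimal.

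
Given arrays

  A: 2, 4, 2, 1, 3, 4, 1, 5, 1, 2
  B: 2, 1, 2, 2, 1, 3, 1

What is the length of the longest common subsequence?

Let dp[i][j] be the LCS length of the first i values of A and the first j values of B. dp[i][j] = dp[i-1][j-1]+1 when the i-th and j-th values match, else max(dp[i-1][j], dp[i][j-1]).
    ·  2  1  2  2  1  3  1
 ·  0  0  0  0  0  0  0  0
 2  0  1  1  1  1  1  1  1
 4  0  1  1  1  1  1  1  1
 2  0  1  1  2  2  2  2  2
 1  0  1  2  2  2  3  3  3
 3  0  1  2  2  2  3  4  4
 4  0  1  2  2  2  3  4  4
 1  0  1  2  2  2  3  4  5
 5  0  1  2  2  2  3  4  5
 1  0  1  2  2  2  3  4  5
 2  0  1  2  3  3  3  4  5
dp[10][7] = 5. One LCS (by backtracking along matches): 2, 2, 1, 3, 1.

5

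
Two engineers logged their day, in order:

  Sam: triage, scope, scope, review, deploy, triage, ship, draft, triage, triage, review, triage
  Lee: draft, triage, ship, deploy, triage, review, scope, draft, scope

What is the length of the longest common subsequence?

Taking triage (Sam #1, Lee #2) → deploy (Sam #5, Lee #4) → triage (Sam #6, Lee #5) → draft (Sam #8, Lee #8) gives a common subsequence of length 4. Since dp[12][9] = 4, nothing longer is possible.

4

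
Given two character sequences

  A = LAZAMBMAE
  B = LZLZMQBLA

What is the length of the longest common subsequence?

One common subsequence of length 5: L [1,3] → Z [3,4] → M [5,5] → B [6,7] → A [8,9]. The LCS DP gives dp[9][9] = 5, so this is optimal.

5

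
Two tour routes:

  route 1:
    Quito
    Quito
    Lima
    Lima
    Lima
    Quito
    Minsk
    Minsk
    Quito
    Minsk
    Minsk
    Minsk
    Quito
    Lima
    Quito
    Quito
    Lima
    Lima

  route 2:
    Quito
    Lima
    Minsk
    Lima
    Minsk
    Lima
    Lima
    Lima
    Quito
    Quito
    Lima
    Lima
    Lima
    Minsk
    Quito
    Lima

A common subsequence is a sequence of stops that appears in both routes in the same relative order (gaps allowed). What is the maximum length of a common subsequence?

9

Pick Quito [1,1], then Lima [3,6], then Lima [4,7], then Lima [5,8], then Quito [6,9], then Quito [9,10], then Minsk [12,14], then Quito [16,15], then Lima [18,16]; all 9 stops appear in both, in order, and the DP table's final entry dp[18][16] is also 9, so no common subsequence is longer.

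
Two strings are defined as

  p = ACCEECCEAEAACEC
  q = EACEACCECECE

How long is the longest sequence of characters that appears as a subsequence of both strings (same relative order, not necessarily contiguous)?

9

Taking A (p #1, q #2), then C (p #3, q #3), then E (p #4, q #4), then C (p #6, q #6), then C (p #7, q #7), then E (p #8, q #8), then E (p #10, q #10), then C (p #13, q #11), then E (p #14, q #12) gives a common subsequence of length 9. Since dp[15][12] = 9, nothing longer is possible.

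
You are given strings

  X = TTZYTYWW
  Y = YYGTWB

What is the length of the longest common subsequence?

3

Match Y (X #4, Y #2), T (X #5, Y #4), W (X #7, Y #5) — 3 characters in the same relative order in both, and the DP table's final entry dp[8][6] is also 3, so no common subsequence is longer.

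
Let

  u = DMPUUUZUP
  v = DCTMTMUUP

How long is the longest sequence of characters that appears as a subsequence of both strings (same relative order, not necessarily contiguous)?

5

Match D at u[1]=v[1] → M at u[2]=v[6] → U at u[6]=v[7] → U at u[8]=v[8] → P at u[9]=v[9] — 5 characters in the same relative order in both, and the DP table's final entry dp[9][9] is also 5, so no common subsequence is longer.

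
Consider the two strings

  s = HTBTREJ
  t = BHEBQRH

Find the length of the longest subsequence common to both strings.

3

Let dp[i][j] be the LCS length of the first i characters of s and the first j characters of t. dp[i][j] = dp[i-1][j-1]+1 when the i-th and j-th characters match, else max(dp[i-1][j], dp[i][j-1]).
    ·  B  H  E  B  Q  R  H
 ·  0  0  0  0  0  0  0  0
 H  0  0  1  1  1  1  1  1
 T  0  0  1  1  1  1  1  1
 B  0  1  1  1  2  2  2  2
 T  0  1  1  1  2  2  2  2
 R  0  1  1  1  2  2  3  3
 E  0  1  1  2  2  2  3  3
 J  0  1  1  2  2  2  3  3
dp[7][7] = 3. One LCS (by backtracking along matches): HBR.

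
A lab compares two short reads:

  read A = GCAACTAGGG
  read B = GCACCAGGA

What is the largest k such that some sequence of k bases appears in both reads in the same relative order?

One common subsequence of length 7: G [1,1], C [2,2], A [3,3], C [5,5], A [7,6], G [8,7], G [9,8]. Since dp[10][9] = 7, nothing longer is possible.

7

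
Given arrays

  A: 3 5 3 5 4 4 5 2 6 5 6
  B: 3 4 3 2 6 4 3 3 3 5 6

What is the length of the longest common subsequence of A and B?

Let dp[i][j] be the LCS length of the first i values of A and the first j values of B. dp[i][j] = dp[i-1][j-1]+1 when the i-th and j-th values match, else max(dp[i-1][j], dp[i][j-1]).
    ·  3  4  3  2  6  4  3  3  3  5  6
 ·  0  0  0  0  0  0  0  0  0  0  0  0
 3  0  1  1  1  1  1  1  1  1  1  1  1
 5  0  1  1  1  1  1  1  1  1  1  2  2
 3  0  1  1  2  2  2  2  2  2  2  2  2
 5  0  1  1  2  2  2  2  2  2  2  3  3
 4  0  1  2  2  2  2  3  3  3  3  3  3
 4  0  1  2  2  2  2  3  3  3  3  3  3
 5  0  1  2  2  2  2  3  3  3  3  4  4
 2  0  1  2  2  3  3  3  3  3  3  4  4
 6  0  1  2  2  3  4  4  4  4  4  4  5
 5  0  1  2  2  3  4  4  4  4  4  5  5
 6  0  1  2  2  3  4  4  4  4  4  5  6
dp[11][11] = 6. One LCS (by backtracking along matches): 3, 3, 2, 6, 5, 6.

6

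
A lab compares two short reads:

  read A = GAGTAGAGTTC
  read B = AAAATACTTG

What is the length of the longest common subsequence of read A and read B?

One common subsequence of length 5: A at read A[2]=read B[4] → T at read A[4]=read B[5] → A at read A[5]=read B[6] → T at read A[9]=read B[8] → T at read A[10]=read B[9]. The LCS DP gives dp[11][10] = 5, so this is optimal.

5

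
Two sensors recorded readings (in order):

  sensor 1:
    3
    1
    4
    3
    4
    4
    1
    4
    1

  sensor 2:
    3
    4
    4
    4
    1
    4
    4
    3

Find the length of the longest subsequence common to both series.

6

One common subsequence of length 6: 3 at sensor 1[1]=sensor 2[1] → 4 at sensor 1[3]=sensor 2[2] → 4 at sensor 1[5]=sensor 2[3] → 4 at sensor 1[6]=sensor 2[4] → 1 at sensor 1[7]=sensor 2[5] → 4 at sensor 1[8]=sensor 2[7]. The LCS DP gives dp[9][8] = 6, so this is optimal.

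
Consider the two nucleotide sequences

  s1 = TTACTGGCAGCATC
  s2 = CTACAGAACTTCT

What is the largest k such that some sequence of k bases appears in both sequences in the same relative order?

8

One common subsequence of length 8: T [2,2]; then A [3,3]; then C [4,4]; then G [6,6]; then A [9,8]; then C [11,9]; then T [13,11]; then C [14,12]. dp[14][13] = 8 confirms this is the maximum.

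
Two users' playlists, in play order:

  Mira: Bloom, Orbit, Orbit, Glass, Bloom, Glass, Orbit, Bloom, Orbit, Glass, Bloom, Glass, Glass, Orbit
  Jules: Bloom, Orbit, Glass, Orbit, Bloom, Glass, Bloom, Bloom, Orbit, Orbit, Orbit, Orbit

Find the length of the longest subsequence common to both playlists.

8

Match Bloom [1,1]; then Orbit [2,2]; then Orbit [3,4]; then Glass [4,6]; then Bloom [5,8]; then Orbit [7,10]; then Orbit [9,11]; then Orbit [14,12] — 8 songs in the same relative order in both. Since dp[14][12] = 8, nothing longer is possible.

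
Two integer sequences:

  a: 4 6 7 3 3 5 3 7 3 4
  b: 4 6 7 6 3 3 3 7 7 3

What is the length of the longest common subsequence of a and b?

8

Pick 4 at a[1]=b[1] → 6 at a[2]=b[2] → 7 at a[3]=b[3] → 3 at a[4]=b[5] → 3 at a[5]=b[6] → 3 at a[7]=b[7] → 7 at a[8]=b[9] → 3 at a[9]=b[10]; all 8 values appear in both, in order. dp[10][10] = 8 confirms this is the maximum.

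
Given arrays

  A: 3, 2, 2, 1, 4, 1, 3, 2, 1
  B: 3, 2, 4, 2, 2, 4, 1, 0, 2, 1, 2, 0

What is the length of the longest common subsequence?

One common subsequence of length 7: 3 [1,1], 2 [2,4], 2 [3,5], 4 [5,6], 1 [6,7], 2 [8,9], 1 [9,10], and the DP table's final entry dp[9][12] is also 7, so no common subsequence is longer.

7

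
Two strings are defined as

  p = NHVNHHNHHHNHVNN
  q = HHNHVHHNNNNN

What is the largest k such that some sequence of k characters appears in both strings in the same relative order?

Pick N [1,3]; then H [2,4]; then V [3,5]; then H [5,6]; then H [6,7]; then N [7,9]; then N [11,10]; then N [14,11]; then N [15,12]; all 9 characters appear in both, in order. Since dp[15][12] = 9, nothing longer is possible.

9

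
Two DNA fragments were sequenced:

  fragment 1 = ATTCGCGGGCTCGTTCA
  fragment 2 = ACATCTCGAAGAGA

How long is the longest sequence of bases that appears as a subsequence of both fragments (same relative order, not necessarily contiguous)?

8

Pick A at fragment 1[1]=fragment 2[3] → T at fragment 1[2]=fragment 2[4] → T at fragment 1[3]=fragment 2[6] → C at fragment 1[4]=fragment 2[7] → G at fragment 1[5]=fragment 2[8] → G at fragment 1[7]=fragment 2[11] → G at fragment 1[13]=fragment 2[13] → A at fragment 1[17]=fragment 2[14]; all 8 bases appear in both, in order. Since dp[17][14] = 8, nothing longer is possible.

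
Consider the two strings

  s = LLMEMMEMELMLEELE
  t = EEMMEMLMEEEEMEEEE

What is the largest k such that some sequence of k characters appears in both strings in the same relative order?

10

One common subsequence of length 10: M (s #3, t #4) → E (s #4, t #5) → M (s #5, t #6) → M (s #6, t #8) → E (s #7, t #12) → M (s #8, t #13) → E (s #9, t #14) → E (s #13, t #15) → E (s #14, t #16) → E (s #16, t #17), and the DP table's final entry dp[16][17] is also 10, so no common subsequence is longer.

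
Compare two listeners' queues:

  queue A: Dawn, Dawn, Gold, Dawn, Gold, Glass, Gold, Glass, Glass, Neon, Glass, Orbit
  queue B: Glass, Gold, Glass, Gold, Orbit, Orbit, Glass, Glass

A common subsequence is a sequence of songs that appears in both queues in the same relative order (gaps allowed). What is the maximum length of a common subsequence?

Match Gold [5,2] → Glass [6,3] → Gold [7,4] → Glass [9,7] → Glass [11,8] — 5 songs in the same relative order in both, and the DP table's final entry dp[12][8] is also 5, so no common subsequence is longer.

5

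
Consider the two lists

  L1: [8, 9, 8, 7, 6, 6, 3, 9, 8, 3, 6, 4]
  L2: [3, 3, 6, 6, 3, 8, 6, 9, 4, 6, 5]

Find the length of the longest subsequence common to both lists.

Let dp[i][j] be the LCS length of the first i values of L1 and the first j values of L2. dp[i][j] = dp[i-1][j-1]+1 when the i-th and j-th values match, else max(dp[i-1][j], dp[i][j-1]).
    ·  3  3  6  6  3  8  6  9  4  6  5
 ·  0  0  0  0  0  0  0  0  0  0  0  0
 8  0  0  0  0  0  0  1  1  1  1  1  1
 9  0  0  0  0  0  0  1  1  2  2  2  2
 8  0  0  0  0  0  0  1  1  2  2  2  2
 7  0  0  0  0  0  0  1  1  2  2  2  2
 6  0  0  0  1  1  1  1  2  2  2  3  3
 6  0  0  0  1  2  2  2  2  2  2  3  3
 3  0  1  1  1  2  3  3  3  3  3  3  3
 9  0  1  1  1  2  3  3  3  4  4  4  4
 8  0  1  1  1  2  3  4  4  4  4  4  4
 3  0  1  2  2  2  3  4  4  4  4  4  4
 6  0  1  2  3  3  3  4  5  5  5  5  5
 4  0  1  2  3  3  3  4  5  5  6  6  6
dp[12][11] = 6. One LCS (by backtracking along matches): 6, 6, 3, 8, 6, 4.

6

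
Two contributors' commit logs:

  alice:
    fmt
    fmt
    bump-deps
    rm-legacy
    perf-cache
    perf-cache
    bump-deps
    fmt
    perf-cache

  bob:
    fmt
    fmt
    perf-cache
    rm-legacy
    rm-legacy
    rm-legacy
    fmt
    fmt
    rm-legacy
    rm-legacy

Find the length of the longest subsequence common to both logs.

4

One common subsequence of length 4: fmt [1,1] → fmt [2,2] → rm-legacy [4,6] → fmt [8,8]. The LCS DP gives dp[9][10] = 4, so this is optimal.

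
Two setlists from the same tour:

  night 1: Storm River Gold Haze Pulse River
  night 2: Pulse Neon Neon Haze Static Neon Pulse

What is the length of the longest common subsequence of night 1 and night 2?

Taking Haze (night 1 #4, night 2 #4) → Pulse (night 1 #5, night 2 #7) gives a common subsequence of length 2, and the DP table's final entry dp[6][7] is also 2, so no common subsequence is longer.

2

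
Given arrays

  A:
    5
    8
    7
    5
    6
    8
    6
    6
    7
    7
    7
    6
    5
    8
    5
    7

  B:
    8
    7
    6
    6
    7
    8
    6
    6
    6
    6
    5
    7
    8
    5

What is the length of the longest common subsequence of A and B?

One common subsequence of length 10: 8 [2,1] → 7 [3,2] → 6 [5,4] → 8 [6,6] → 6 [7,8] → 6 [8,9] → 6 [12,10] → 5 [13,11] → 8 [14,13] → 5 [15,14]. The LCS DP gives dp[16][14] = 10, so this is optimal.

10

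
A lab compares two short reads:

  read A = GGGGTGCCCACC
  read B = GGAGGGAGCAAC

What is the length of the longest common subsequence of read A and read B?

Match G (read A #1, read B #2), then G (read A #2, read B #4), then G (read A #3, read B #5), then G (read A #4, read B #6), then G (read A #6, read B #8), then C (read A #7, read B #9), then A (read A #10, read B #11), then C (read A #12, read B #12) — 8 bases in the same relative order in both. The LCS DP gives dp[12][12] = 8, so this is optimal.

8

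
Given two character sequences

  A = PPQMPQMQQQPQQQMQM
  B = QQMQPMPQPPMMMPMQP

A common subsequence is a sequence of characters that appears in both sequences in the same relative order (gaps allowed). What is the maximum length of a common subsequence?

8

Match P at A[1]=B[5] → P at A[2]=B[7] → Q at A[3]=B[8] → M at A[4]=B[13] → P at A[5]=B[14] → M at A[7]=B[15] → Q at A[10]=B[16] → P at A[11]=B[17] — 8 characters in the same relative order in both. Since dp[17][17] = 8, nothing longer is possible.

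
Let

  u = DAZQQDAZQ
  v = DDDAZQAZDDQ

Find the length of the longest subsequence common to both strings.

Match D [1,3] → A [2,4] → Z [3,5] → Q [5,6] → A [7,7] → Z [8,8] → Q [9,11] — 7 characters in the same relative order in both. The LCS DP gives dp[9][11] = 7, so this is optimal.

7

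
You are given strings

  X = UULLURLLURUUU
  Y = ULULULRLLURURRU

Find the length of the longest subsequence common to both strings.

11

Taking U [1,1] → U [2,3] → L [3,4] → L [4,6] → R [6,7] → L [7,8] → L [8,9] → U [9,10] → R [10,11] → U [11,12] → U [13,15] gives a common subsequence of length 11. dp[13][15] = 11 confirms this is the maximum.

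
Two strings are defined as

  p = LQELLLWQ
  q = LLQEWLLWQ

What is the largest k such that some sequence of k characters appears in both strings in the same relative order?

7

Let dp[i][j] be the LCS length of the first i characters of p and the first j characters of q. dp[i][j] = dp[i-1][j-1]+1 when the i-th and j-th characters match, else max(dp[i-1][j], dp[i][j-1]).
    ·  L  L  Q  E  W  L  L  W  Q
 ·  0  0  0  0  0  0  0  0  0  0
 L  0  1  1  1  1  1  1  1  1  1
 Q  0  1  1  2  2  2  2  2  2  2
 E  0  1  1  2  3  3  3  3  3  3
 L  0  1  2  2  3  3  4  4  4  4
 L  0  1  2  2  3  3  4  5  5  5
 L  0  1  2  2  3  3  4  5  5  5
 W  0  1  2  2  3  4  4  5  6  6
 Q  0  1  2  3  3  4  4  5  6  7
dp[8][9] = 7. One LCS (by backtracking along matches): LQELLWQ.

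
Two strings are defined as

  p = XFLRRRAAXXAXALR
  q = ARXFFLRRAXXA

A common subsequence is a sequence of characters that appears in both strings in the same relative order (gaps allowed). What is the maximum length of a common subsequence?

9

Pick X (p #1, q #3); then F (p #2, q #5); then L (p #3, q #6); then R (p #5, q #7); then R (p #6, q #8); then A (p #8, q #9); then X (p #10, q #10); then X (p #12, q #11); then A (p #13, q #12); all 9 characters appear in both, in order. dp[15][12] = 9 confirms this is the maximum.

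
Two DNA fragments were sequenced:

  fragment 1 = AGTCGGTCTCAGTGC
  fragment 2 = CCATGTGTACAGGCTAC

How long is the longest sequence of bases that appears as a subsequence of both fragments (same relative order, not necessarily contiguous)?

10

One common subsequence of length 10: A [1,3]; then G [2,7]; then T [3,8]; then C [4,10]; then G [5,12]; then G [6,13]; then C [8,14]; then T [9,15]; then A [11,16]; then C [15,17]. The LCS DP gives dp[15][17] = 10, so this is optimal.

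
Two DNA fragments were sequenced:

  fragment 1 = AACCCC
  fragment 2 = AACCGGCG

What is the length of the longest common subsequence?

5

Match A [1,1]; then A [2,2]; then C [3,3]; then C [4,4]; then C [5,7] — 5 bases in the same relative order in both. dp[6][8] = 5 confirms this is the maximum.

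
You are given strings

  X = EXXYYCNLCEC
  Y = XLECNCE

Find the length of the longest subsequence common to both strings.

Pick E at X[1]=Y[3]; then C at X[6]=Y[4]; then N at X[7]=Y[5]; then C at X[9]=Y[6]; then E at X[10]=Y[7]; all 5 characters appear in both, in order. The LCS DP gives dp[11][7] = 5, so this is optimal.

5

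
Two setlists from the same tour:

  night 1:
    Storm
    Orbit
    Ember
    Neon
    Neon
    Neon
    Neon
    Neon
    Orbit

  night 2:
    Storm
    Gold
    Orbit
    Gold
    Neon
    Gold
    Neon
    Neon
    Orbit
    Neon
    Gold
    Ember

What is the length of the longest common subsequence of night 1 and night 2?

6

One common subsequence of length 6: Storm (night 1 #1, night 2 #1), Orbit (night 1 #2, night 2 #3), Neon (night 1 #4, night 2 #5), Neon (night 1 #5, night 2 #7), Neon (night 1 #6, night 2 #8), Neon (night 1 #7, night 2 #10), and the DP table's final entry dp[9][12] is also 6, so no common subsequence is longer.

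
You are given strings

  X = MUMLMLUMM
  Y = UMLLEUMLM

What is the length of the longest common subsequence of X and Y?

7

Match U at X[2]=Y[1], then M at X[3]=Y[2], then L at X[4]=Y[3], then L at X[6]=Y[4], then U at X[7]=Y[6], then M at X[8]=Y[7], then M at X[9]=Y[9] — 7 characters in the same relative order in both, and the DP table's final entry dp[9][9] is also 7, so no common subsequence is longer.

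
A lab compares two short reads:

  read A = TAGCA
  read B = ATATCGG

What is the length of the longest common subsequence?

3

Taking T at read A[1]=read B[2], then A at read A[2]=read B[3], then G at read A[3]=read B[7] gives a common subsequence of length 3. Since dp[5][7] = 3, nothing longer is possible.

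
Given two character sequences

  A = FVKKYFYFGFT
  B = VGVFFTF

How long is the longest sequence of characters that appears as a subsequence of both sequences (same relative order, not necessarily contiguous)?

4

Taking V (A #2, B #3), then F (A #6, B #4), then F (A #8, B #5), then F (A #10, B #7) gives a common subsequence of length 4. Since dp[11][7] = 4, nothing longer is possible.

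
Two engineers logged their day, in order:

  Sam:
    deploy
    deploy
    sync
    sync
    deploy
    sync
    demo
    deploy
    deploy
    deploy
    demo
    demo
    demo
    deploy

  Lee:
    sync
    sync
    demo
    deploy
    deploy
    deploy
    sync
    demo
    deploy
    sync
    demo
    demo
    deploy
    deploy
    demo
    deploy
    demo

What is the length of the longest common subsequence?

One common subsequence of length 10: deploy at Sam[1]=Lee[5], deploy at Sam[2]=Lee[6], sync at Sam[3]=Lee[7], deploy at Sam[5]=Lee[9], sync at Sam[6]=Lee[10], demo at Sam[7]=Lee[12], deploy at Sam[8]=Lee[13], deploy at Sam[9]=Lee[14], deploy at Sam[10]=Lee[16], demo at Sam[13]=Lee[17], and the DP table's final entry dp[14][17] is also 10, so no common subsequence is longer.

10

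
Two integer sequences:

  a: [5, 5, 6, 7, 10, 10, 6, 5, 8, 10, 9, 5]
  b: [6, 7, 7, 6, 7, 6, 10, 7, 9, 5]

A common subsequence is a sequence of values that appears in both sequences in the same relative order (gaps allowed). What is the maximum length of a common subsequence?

Let dp[i][j] be the LCS length of the first i values of a and the first j values of b. dp[i][j] = dp[i-1][j-1]+1 when the i-th and j-th values match, else max(dp[i-1][j], dp[i][j-1]).
    ·  6  7  7  6  7  6 10  7  9  5
 ·  0  0  0  0  0  0  0  0  0  0  0
 5  0  0  0  0  0  0  0  0  0  0  1
 5  0  0  0  0  0  0  0  0  0  0  1
 6  0  1  1  1  1  1  1  1  1  1  1
 7  0  1  2  2  2  2  2  2  2  2  2
10  0  1  2  2  2  2  2  3  3  3  3
10  0  1  2  2  2  2  2  3  3  3  3
 6  0  1  2  2  3  3  3  3  3  3  3
 5  0  1  2  2  3  3  3  3  3  3  4
 8  0  1  2  2  3  3  3  3  3  3  4
10  0  1  2  2  3  3  3  4  4  4  4
 9  0  1  2  2  3  3  3  4  4  5  5
 5  0  1  2  2  3  3  3  4  4  5  6
dp[12][10] = 6. One LCS (by backtracking along matches): 6, 7, 6, 10, 9, 5.

6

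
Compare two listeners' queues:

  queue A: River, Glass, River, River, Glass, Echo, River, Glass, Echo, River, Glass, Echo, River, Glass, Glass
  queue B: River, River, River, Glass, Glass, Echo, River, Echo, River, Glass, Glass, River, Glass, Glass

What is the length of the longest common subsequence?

Pick River [1,1], River [3,2], River [4,3], Glass [5,5], Echo [6,6], River [7,7], Echo [9,8], River [10,9], Glass [11,11], River [13,12], Glass [14,13], Glass [15,14]; all 12 songs appear in both, in order. Since dp[15][14] = 12, nothing longer is possible.

12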